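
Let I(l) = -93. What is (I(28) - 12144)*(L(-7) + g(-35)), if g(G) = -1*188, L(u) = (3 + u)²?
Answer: 2104764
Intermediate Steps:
g(G) = -188
(I(28) - 12144)*(L(-7) + g(-35)) = (-93 - 12144)*((3 - 7)² - 188) = -12237*((-4)² - 188) = -12237*(16 - 188) = -12237*(-172) = 2104764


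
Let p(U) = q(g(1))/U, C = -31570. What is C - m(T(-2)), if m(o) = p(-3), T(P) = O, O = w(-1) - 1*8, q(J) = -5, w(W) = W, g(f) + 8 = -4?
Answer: -94715/3 ≈ -31572.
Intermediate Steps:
g(f) = -12 (g(f) = -8 - 4 = -12)
O = -9 (O = -1 - 1*8 = -1 - 8 = -9)
T(P) = -9
p(U) = -5/U
m(o) = 5/3 (m(o) = -5/(-3) = -5*(-1/3) = 5/3)
C - m(T(-2)) = -31570 - 1*5/3 = -31570 - 5/3 = -94715/3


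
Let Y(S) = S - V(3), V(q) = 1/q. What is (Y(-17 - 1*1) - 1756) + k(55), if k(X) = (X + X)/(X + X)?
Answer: -5320/3 ≈ -1773.3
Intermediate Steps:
V(q) = 1/q
k(X) = 1 (k(X) = (2*X)/((2*X)) = (2*X)*(1/(2*X)) = 1)
Y(S) = -⅓ + S (Y(S) = S - 1/3 = S - 1*⅓ = S - ⅓ = -⅓ + S)
(Y(-17 - 1*1) - 1756) + k(55) = ((-⅓ + (-17 - 1*1)) - 1756) + 1 = ((-⅓ + (-17 - 1)) - 1756) + 1 = ((-⅓ - 18) - 1756) + 1 = (-55/3 - 1756) + 1 = -5323/3 + 1 = -5320/3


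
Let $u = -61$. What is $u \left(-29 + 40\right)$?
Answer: $-671$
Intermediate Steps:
$u \left(-29 + 40\right) = - 61 \left(-29 + 40\right) = \left(-61\right) 11 = -671$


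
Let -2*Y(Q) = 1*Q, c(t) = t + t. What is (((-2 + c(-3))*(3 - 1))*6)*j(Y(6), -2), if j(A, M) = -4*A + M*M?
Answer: -1536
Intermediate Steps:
c(t) = 2*t
Y(Q) = -Q/2
j(A, M) = M² - 4*A (j(A, M) = -4*A + M² = M² - 4*A)
(((-2 + c(-3))*(3 - 1))*6)*j(Y(6), -2) = (((-2 + 2*(-3))*(3 - 1))*6)*((-2)² - (-2)*6) = (((-2 - 6)*2)*6)*(4 - 4*(-3)) = (-8*2*6)*(4 + 12) = -16*6*16 = -96*16 = -1536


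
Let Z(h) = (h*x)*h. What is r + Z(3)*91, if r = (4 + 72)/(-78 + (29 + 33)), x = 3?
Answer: 9809/4 ≈ 2452.3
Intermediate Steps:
r = -19/4 (r = 76/(-78 + 62) = 76/(-16) = 76*(-1/16) = -19/4 ≈ -4.7500)
Z(h) = 3*h² (Z(h) = (h*3)*h = (3*h)*h = 3*h²)
r + Z(3)*91 = -19/4 + (3*3²)*91 = -19/4 + (3*9)*91 = -19/4 + 27*91 = -19/4 + 2457 = 9809/4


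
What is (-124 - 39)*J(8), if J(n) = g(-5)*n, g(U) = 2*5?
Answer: -13040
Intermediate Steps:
g(U) = 10
J(n) = 10*n
(-124 - 39)*J(8) = (-124 - 39)*(10*8) = -163*80 = -13040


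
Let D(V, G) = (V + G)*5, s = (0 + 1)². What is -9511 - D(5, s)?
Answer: -9541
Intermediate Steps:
s = 1 (s = 1² = 1)
D(V, G) = 5*G + 5*V (D(V, G) = (G + V)*5 = 5*G + 5*V)
-9511 - D(5, s) = -9511 - (5*1 + 5*5) = -9511 - (5 + 25) = -9511 - 1*30 = -9511 - 30 = -9541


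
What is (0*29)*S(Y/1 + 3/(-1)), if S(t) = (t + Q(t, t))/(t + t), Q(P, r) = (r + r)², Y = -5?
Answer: 0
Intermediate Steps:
Q(P, r) = 4*r² (Q(P, r) = (2*r)² = 4*r²)
S(t) = (t + 4*t²)/(2*t) (S(t) = (t + 4*t²)/(t + t) = (t + 4*t²)/((2*t)) = (t + 4*t²)*(1/(2*t)) = (t + 4*t²)/(2*t))
(0*29)*S(Y/1 + 3/(-1)) = (0*29)*(½ + 2*(-5/1 + 3/(-1))) = 0*(½ + 2*(-5*1 + 3*(-1))) = 0*(½ + 2*(-5 - 3)) = 0*(½ + 2*(-8)) = 0*(½ - 16) = 0*(-31/2) = 0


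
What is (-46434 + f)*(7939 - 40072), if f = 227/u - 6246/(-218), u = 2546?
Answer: 413812282120275/277514 ≈ 1.4911e+9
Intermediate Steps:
f = 7975901/277514 (f = 227/2546 - 6246/(-218) = 227*(1/2546) - 6246*(-1/218) = 227/2546 + 3123/109 = 7975901/277514 ≈ 28.741)
(-46434 + f)*(7939 - 40072) = (-46434 + 7975901/277514)*(7939 - 40072) = -12878109175/277514*(-32133) = 413812282120275/277514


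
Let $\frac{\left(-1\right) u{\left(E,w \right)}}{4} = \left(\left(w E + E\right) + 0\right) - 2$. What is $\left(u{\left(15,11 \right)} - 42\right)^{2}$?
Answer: $568516$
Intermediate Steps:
$u{\left(E,w \right)} = 8 - 4 E - 4 E w$ ($u{\left(E,w \right)} = - 4 \left(\left(\left(w E + E\right) + 0\right) - 2\right) = - 4 \left(\left(\left(E w + E\right) + 0\right) - 2\right) = - 4 \left(\left(\left(E + E w\right) + 0\right) - 2\right) = - 4 \left(\left(E + E w\right) - 2\right) = - 4 \left(-2 + E + E w\right) = 8 - 4 E - 4 E w$)
$\left(u{\left(15,11 \right)} - 42\right)^{2} = \left(\left(8 - 60 - 60 \cdot 11\right) - 42\right)^{2} = \left(\left(8 - 60 - 660\right) - 42\right)^{2} = \left(-712 - 42\right)^{2} = \left(-754\right)^{2} = 568516$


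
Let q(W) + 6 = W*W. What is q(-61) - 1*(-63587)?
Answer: 67302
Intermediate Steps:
q(W) = -6 + W**2 (q(W) = -6 + W*W = -6 + W**2)
q(-61) - 1*(-63587) = (-6 + (-61)**2) - 1*(-63587) = (-6 + 3721) + 63587 = 3715 + 63587 = 67302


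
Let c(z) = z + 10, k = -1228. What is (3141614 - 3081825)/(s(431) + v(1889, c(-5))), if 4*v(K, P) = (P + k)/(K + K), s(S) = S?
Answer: 903531368/6512049 ≈ 138.75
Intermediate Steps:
c(z) = 10 + z
v(K, P) = (-1228 + P)/(8*K) (v(K, P) = ((P - 1228)/(K + K))/4 = ((-1228 + P)/((2*K)))/4 = ((-1228 + P)*(1/(2*K)))/4 = ((-1228 + P)/(2*K))/4 = (-1228 + P)/(8*K))
(3141614 - 3081825)/(s(431) + v(1889, c(-5))) = (3141614 - 3081825)/(431 + (⅛)*(-1228 + (10 - 5))/1889) = 59789/(431 + (⅛)*(1/1889)*(-1228 + 5)) = 59789/(431 + (⅛)*(1/1889)*(-1223)) = 59789/(431 - 1223/15112) = 59789/(6512049/15112) = 59789*(15112/6512049) = 903531368/6512049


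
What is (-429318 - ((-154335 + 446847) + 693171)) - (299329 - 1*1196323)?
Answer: -518007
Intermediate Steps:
(-429318 - ((-154335 + 446847) + 693171)) - (299329 - 1*1196323) = (-429318 - (292512 + 693171)) - (299329 - 1196323) = (-429318 - 1*985683) - 1*(-896994) = (-429318 - 985683) + 896994 = -1415001 + 896994 = -518007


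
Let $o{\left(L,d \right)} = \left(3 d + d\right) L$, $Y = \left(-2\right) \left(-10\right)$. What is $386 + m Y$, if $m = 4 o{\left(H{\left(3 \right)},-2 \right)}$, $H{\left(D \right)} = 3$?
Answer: $-1534$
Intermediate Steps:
$Y = 20$
$o{\left(L,d \right)} = 4 L d$ ($o{\left(L,d \right)} = 4 d L = 4 L d$)
$m = -96$ ($m = 4 \cdot 4 \cdot 3 \left(-2\right) = 4 \left(-24\right) = -96$)
$386 + m Y = 386 - 1920 = -1534$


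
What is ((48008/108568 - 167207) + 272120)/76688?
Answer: 355945081/260183212 ≈ 1.3681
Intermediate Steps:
((48008/108568 - 167207) + 272120)/76688 = ((48008*(1/108568) - 167207) + 272120)*(1/76688) = ((6001/13571 - 167207) + 272120)*(1/76688) = (-2269160196/13571 + 272120)*(1/76688) = (1423780324/13571)*(1/76688) = 355945081/260183212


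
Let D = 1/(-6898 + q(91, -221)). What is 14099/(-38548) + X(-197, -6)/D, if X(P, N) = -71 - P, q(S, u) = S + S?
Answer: -1418258629/1676 ≈ -8.4622e+5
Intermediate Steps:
q(S, u) = 2*S
D = -1/6716 (D = 1/(-6898 + 2*91) = 1/(-6898 + 182) = 1/(-6716) = -1/6716 ≈ -0.00014890)
14099/(-38548) + X(-197, -6)/D = 14099/(-38548) + (-71 - 1*(-197))/(-1/6716) = 14099*(-1/38548) + (-71 + 197)*(-6716) = -613/1676 + 126*(-6716) = -613/1676 - 846216 = -1418258629/1676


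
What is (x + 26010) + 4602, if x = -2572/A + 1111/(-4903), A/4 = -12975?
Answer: 1947414739504/63616425 ≈ 30612.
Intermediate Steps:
A = -51900 (A = 4*(-12975) = -51900)
x = -11262596/63616425 (x = -2572/(-51900) + 1111/(-4903) = -2572*(-1/51900) + 1111*(-1/4903) = 643/12975 - 1111/4903 = -11262596/63616425 ≈ -0.17704)
(x + 26010) + 4602 = (-11262596/63616425 + 26010) + 4602 = 1654651951654/63616425 + 4602 = 1947414739504/63616425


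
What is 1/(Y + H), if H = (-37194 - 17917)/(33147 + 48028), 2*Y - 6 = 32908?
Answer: 81175/1335841864 ≈ 6.0767e-5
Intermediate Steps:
Y = 16457 (Y = 3 + (½)*32908 = 3 + 16454 = 16457)
H = -55111/81175 ≈ -0.67892
1/(Y + H) = 1/(16457 - 55111/81175) = 1/(1335841864/81175) = 81175/1335841864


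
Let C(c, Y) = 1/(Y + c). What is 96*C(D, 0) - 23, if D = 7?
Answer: -65/7 ≈ -9.2857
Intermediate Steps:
96*C(D, 0) - 23 = 96/(0 + 7) - 23 = 96/7 - 23 = -65/7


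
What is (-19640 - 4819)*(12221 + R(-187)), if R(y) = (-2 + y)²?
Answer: -1172613378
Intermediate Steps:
(-19640 - 4819)*(12221 + R(-187)) = (-19640 - 4819)*(12221 + (-2 - 187)²) = -24459*(12221 + (-189)²) = -24459*(12221 + 35721) = -24459*47942 = -1172613378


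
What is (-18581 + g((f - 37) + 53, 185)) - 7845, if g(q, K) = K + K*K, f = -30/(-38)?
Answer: 7984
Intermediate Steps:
f = 15/19 (f = -30*(-1/38) = 15/19 ≈ 0.78947)
g(q, K) = K + K²
(-18581 + g((f - 37) + 53, 185)) - 7845 = (-18581 + 185*(1 + 185)) - 7845 = (-18581 + 185*186) - 7845 = (-18581 + 34410) - 7845 = 15829 - 7845 = 7984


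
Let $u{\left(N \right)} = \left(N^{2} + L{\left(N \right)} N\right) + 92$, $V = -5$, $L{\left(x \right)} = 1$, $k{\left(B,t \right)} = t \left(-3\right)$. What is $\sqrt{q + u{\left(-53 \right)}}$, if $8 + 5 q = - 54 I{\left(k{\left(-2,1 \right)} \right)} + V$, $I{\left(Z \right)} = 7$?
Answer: $\frac{\sqrt{69245}}{5} \approx 52.629$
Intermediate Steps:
$k{\left(B,t \right)} = - 3 t$
$u{\left(N \right)} = 92 + N + N^{2}$ ($u{\left(N \right)} = \left(N^{2} + 1 N\right) + 92 = \left(N^{2} + N\right) + 92 = \left(N + N^{2}\right) + 92 = 92 + N + N^{2}$)
$q = - \frac{391}{5}$ ($q = - \frac{8}{5} + \frac{\left(-54\right) 7 - 5}{5} = - \frac{8}{5} + \frac{-378 - 5}{5} = - \frac{8}{5} + \frac{1}{5} \left(-383\right) = - \frac{8}{5} - \frac{383}{5} = - \frac{391}{5} \approx -78.2$)
$\sqrt{q + u{\left(-53 \right)}} = \sqrt{- \frac{391}{5} + \left(92 - 53 + \left(-53\right)^{2}\right)} = \sqrt{- \frac{391}{5} + \left(92 - 53 + 2809\right)} = \sqrt{- \frac{391}{5} + 2848} = \sqrt{\frac{13849}{5}} = \frac{\sqrt{69245}}{5}$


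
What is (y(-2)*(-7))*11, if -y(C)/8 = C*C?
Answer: 2464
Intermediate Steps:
y(C) = -8*C**2 (y(C) = -8*C*C = -8*C**2)
(y(-2)*(-7))*11 = (-8*(-2)**2*(-7))*11 = (-8*4*(-7))*11 = -32*(-7)*11 = 224*11 = 2464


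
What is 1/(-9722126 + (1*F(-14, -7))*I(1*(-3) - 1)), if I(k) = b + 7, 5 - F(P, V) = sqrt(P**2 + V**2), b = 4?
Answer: -9722071/94518664499396 + 77*sqrt(5)/94518664499396 ≈ -1.0286e-7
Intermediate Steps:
F(P, V) = 5 - sqrt(P**2 + V**2)
I(k) = 11 (I(k) = 4 + 7 = 11)
1/(-9722126 + (1*F(-14, -7))*I(1*(-3) - 1)) = 1/(-9722126 + (1*(5 - sqrt((-14)**2 + (-7)**2)))*11) = 1/(-9722126 + (1*(5 - sqrt(196 + 49)))*11) = 1/(-9722126 + (1*(5 - sqrt(245)))*11) = 1/(-9722126 + (1*(5 - 7*sqrt(5)))*11) = 1/(-9722126 + (5 - 7*sqrt(5))*11) = 1/(-9722126 + (55 - 77*sqrt(5))) = 1/(-9722071 - 77*sqrt(5))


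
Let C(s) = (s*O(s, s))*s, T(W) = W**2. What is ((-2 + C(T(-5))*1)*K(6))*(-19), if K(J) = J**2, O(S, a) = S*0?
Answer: 1368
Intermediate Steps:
O(S, a) = 0
C(s) = 0 (C(s) = (s*0)*s = 0*s = 0)
((-2 + C(T(-5))*1)*K(6))*(-19) = ((-2 + 0*1)*6**2)*(-19) = ((-2 + 0)*36)*(-19) = -2*36*(-19) = -72*(-19) = 1368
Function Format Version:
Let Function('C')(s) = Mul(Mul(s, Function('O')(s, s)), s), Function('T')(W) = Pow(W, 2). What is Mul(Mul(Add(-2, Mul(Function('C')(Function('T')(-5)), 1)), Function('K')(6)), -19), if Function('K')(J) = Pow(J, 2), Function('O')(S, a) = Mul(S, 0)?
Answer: 1368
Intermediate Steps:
Function('O')(S, a) = 0
Function('C')(s) = 0 (Function('C')(s) = Mul(Mul(s, 0), s) = Mul(0, s) = 0)
Mul(Mul(Add(-2, Mul(Function('C')(Function('T')(-5)), 1)), Function('K')(6)), -19) = Mul(Mul(Add(-2, Mul(0, 1)), Pow(6, 2)), -19) = Mul(Mul(Add(-2, 0), 36), -19) = Mul(Mul(-2, 36), -19) = Mul(-72, -19) = 1368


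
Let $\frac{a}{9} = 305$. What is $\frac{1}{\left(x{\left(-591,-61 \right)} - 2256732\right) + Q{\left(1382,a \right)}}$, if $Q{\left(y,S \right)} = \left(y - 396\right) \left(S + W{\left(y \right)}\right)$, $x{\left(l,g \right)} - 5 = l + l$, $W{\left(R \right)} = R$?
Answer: $\frac{1}{1811313} \approx 5.5209 \cdot 10^{-7}$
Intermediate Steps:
$a = 2745$ ($a = 9 \cdot 305 = 2745$)
$x{\left(l,g \right)} = 5 + 2 l$ ($x{\left(l,g \right)} = 5 + \left(l + l\right) = 5 + 2 l$)
$Q{\left(y,S \right)} = \left(-396 + y\right) \left(S + y\right)$ ($Q{\left(y,S \right)} = \left(y - 396\right) \left(S + y\right) = \left(-396 + y\right) \left(S + y\right)$)
$\frac{1}{\left(x{\left(-591,-61 \right)} - 2256732\right) + Q{\left(1382,a \right)}} = \frac{1}{\left(\left(5 + 2 \left(-591\right)\right) - 2256732\right) + \left(1382^{2} - 1087020 - 547272 + 2745 \cdot 1382\right)} = \frac{1}{\left(\left(5 - 1182\right) - 2256732\right) + \left(1909924 - 1087020 - 547272 + 3793590\right)} = \frac{1}{\left(-1177 - 2256732\right) + 4069222} = \frac{1}{-2257909 + 4069222} = \frac{1}{1811313}$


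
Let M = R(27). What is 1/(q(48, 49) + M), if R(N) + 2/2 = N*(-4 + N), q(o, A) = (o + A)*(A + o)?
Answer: 1/10029 ≈ 9.9711e-5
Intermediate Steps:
q(o, A) = (A + o)**2 (q(o, A) = (A + o)*(A + o) = (A + o)**2)
R(N) = -1 + N*(-4 + N)
M = 620 (M = -1 + 27**2 - 4*27 = -1 + 729 - 108 = 620)
1/(q(48, 49) + M) = 1/((49 + 48)**2 + 620) = 1/(97**2 + 620) = 1/(9409 + 620) = 1/10029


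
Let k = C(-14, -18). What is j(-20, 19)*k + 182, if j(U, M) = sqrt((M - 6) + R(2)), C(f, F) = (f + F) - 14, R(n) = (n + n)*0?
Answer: 182 - 46*sqrt(13) ≈ 16.145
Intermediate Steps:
R(n) = 0 (R(n) = (2*n)*0 = 0)
C(f, F) = -14 + F + f (C(f, F) = (F + f) - 14 = -14 + F + f)
j(U, M) = sqrt(-6 + M) (j(U, M) = sqrt((M - 6) + 0) = sqrt((-6 + M) + 0) = sqrt(-6 + M))
k = -46 (k = -14 - 18 - 14 = -46)
j(-20, 19)*k + 182 = sqrt(-6 + 19)*(-46) + 182 = sqrt(13)*(-46) + 182 = -46*sqrt(13) + 182 = 182 - 46*sqrt(13)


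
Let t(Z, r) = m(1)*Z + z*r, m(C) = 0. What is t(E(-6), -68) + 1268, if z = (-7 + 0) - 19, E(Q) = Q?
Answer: 3036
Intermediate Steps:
z = -26 (z = -7 - 19 = -26)
t(Z, r) = -26*r (t(Z, r) = 0*Z - 26*r = 0 - 26*r = -26*r)
t(E(-6), -68) + 1268 = -26*(-68) + 1268 = 1768 + 1268 = 3036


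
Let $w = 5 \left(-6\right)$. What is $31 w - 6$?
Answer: $-936$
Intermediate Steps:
$w = -30$
$31 w - 6 = 31 \left(-30\right) - 6 = -930 - 6 = -936$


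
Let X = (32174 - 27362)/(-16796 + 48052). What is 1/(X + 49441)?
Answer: 7814/386333177 ≈ 2.0226e-5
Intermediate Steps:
X = 1203/7814 (X = 4812/31256 = 4812*(1/31256) = 1203/7814 ≈ 0.15395)
1/(X + 49441) = 1/(1203/7814 + 49441) = 1/(386333177/7814) = 7814/386333177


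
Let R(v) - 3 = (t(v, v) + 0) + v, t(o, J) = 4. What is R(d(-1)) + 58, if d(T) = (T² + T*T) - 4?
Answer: 63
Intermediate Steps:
d(T) = -4 + 2*T² (d(T) = (T² + T²) - 4 = 2*T² - 4 = -4 + 2*T²)
R(v) = 7 + v (R(v) = 3 + ((4 + 0) + v) = 3 + (4 + v) = 7 + v)
R(d(-1)) + 58 = (7 + (-4 + 2*(-1)²)) + 58 = (7 + (-4 + 2*1)) + 58 = (7 + (-4 + 2)) + 58 = (7 - 2) + 58 = 5 + 58 = 63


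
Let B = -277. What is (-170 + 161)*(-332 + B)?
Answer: 5481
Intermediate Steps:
(-170 + 161)*(-332 + B) = (-170 + 161)*(-332 - 277) = -9*(-609) = 5481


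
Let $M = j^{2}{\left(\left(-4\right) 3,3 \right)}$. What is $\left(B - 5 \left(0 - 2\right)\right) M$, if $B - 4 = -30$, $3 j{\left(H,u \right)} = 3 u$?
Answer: $-144$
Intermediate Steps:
$j{\left(H,u \right)} = u$ ($j{\left(H,u \right)} = \frac{3 u}{3} = u$)
$B = -26$ ($B = 4 - 30 = -26$)
$M = 9$ ($M = 3^{2} = 9$)
$\left(B - 5 \left(0 - 2\right)\right) M = \left(-26 - 5 \left(0 - 2\right)\right) 9 = \left(-26 - -10\right) 9 = \left(-26 + 10\right) 9 = \left(-16\right) 9 = -144$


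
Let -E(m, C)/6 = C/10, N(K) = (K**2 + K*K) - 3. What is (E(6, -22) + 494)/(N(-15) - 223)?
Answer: 317/140 ≈ 2.2643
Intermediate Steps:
N(K) = -3 + 2*K**2 (N(K) = (K**2 + K**2) - 3 = 2*K**2 - 3 = -3 + 2*K**2)
E(m, C) = -3*C/5 (E(m, C) = -6*C/10 = -3*C/5)
(E(6, -22) + 494)/(N(-15) - 223) = (-3/5*(-22) + 494)/((-3 + 2*(-15)**2) - 223) = (66/5 + 494)/((-3 + 2*225) - 223) = 2536/(5*((-3 + 450) - 223)) = 2536/(5*(447 - 223)) = (2536/5)/224 = (2536/5)*(1/224) = 317/140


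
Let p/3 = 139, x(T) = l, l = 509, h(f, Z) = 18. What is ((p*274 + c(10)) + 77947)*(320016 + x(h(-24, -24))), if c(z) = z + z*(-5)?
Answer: 61593686625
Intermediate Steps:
x(T) = 509
c(z) = -4*z (c(z) = z - 5*z = -4*z)
p = 417 (p = 3*139 = 417)
((p*274 + c(10)) + 77947)*(320016 + x(h(-24, -24))) = ((417*274 - 4*10) + 77947)*(320016 + 509) = ((114258 - 40) + 77947)*320525 = (114218 + 77947)*320525 = 192165*320525 = 61593686625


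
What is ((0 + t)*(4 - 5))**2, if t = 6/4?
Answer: 9/4 ≈ 2.2500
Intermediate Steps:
t = 3/2 (t = 6*(1/4) = 3/2 ≈ 1.5000)
((0 + t)*(4 - 5))**2 = ((0 + 3/2)*(4 - 5))**2 = ((3/2)*(-1))**2 = (-3/2)**2 = 9/4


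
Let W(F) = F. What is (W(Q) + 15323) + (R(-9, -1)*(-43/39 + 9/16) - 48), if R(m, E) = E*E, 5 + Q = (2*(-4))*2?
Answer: 9518159/624 ≈ 15253.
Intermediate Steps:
Q = -21 (Q = -5 + (2*(-4))*2 = -5 - 8*2 = -5 - 16 = -21)
R(m, E) = E²
(W(Q) + 15323) + (R(-9, -1)*(-43/39 + 9/16) - 48) = (-21 + 15323) + ((-1)²*(-43/39 + 9/16) - 48) = 15302 + (1*(-43*1/39 + 9*(1/16)) - 48) = 15302 + (1*(-43/39 + 9/16) - 48) = 15302 + (1*(-337/624) - 48) = 15302 + (-337/624 - 48) = 15302 - 30289/624 = 9518159/624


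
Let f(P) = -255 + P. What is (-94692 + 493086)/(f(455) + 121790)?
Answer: 199197/60995 ≈ 3.2658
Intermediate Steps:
(-94692 + 493086)/(f(455) + 121790) = (-94692 + 493086)/((-255 + 455) + 121790) = 398394/(200 + 121790) = 398394/121990 = 398394*(1/121990) = 199197/60995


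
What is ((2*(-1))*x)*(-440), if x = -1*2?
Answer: -1760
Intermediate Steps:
x = -2
((2*(-1))*x)*(-440) = ((2*(-1))*(-2))*(-440) = -2*(-2)*(-440) = 4*(-440) = -1760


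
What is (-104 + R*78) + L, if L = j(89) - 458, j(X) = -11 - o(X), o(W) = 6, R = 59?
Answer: 4023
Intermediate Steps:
j(X) = -17 (j(X) = -11 - 1*6 = -11 - 6 = -17)
L = -475 (L = -17 - 458 = -475)
(-104 + R*78) + L = (-104 + 59*78) - 475 = (-104 + 4602) - 475 = 4498 - 475 = 4023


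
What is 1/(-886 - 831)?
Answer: -1/1717 ≈ -0.00058241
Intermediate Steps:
1/(-886 - 831) = 1/(-1717) = -1/1717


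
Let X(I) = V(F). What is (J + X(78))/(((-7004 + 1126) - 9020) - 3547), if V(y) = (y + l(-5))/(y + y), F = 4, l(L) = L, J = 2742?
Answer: -4387/29512 ≈ -0.14865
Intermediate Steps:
V(y) = (-5 + y)/(2*y) (V(y) = (y - 5)/(y + y) = (-5 + y)/((2*y)) = (-5 + y)*(1/(2*y)) = (-5 + y)/(2*y))
X(I) = -⅛ (X(I) = (½)*(-5 + 4)/4 = (½)*(¼)*(-1) = -⅛)
(J + X(78))/(((-7004 + 1126) - 9020) - 3547) = (2742 - ⅛)/(((-7004 + 1126) - 9020) - 3547) = 21935/(8*((-5878 - 9020) - 3547)) = 21935/(8*(-14898 - 3547)) = (21935/8)/(-18445) = (21935/8)*(-1/18445) = -4387/29512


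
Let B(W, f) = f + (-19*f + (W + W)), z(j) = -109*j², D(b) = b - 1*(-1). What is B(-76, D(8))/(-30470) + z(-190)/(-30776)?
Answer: 14988258333/117218090 ≈ 127.87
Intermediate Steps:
D(b) = 1 + b (D(b) = b + 1 = 1 + b)
B(W, f) = -18*f + 2*W (B(W, f) = f + (-19*f + 2*W) = -18*f + 2*W)
B(-76, D(8))/(-30470) + z(-190)/(-30776) = (-18*(1 + 8) + 2*(-76))/(-30470) - 109*(-190)²/(-30776) = (-18*9 - 152)*(-1/30470) - 109*36100*(-1/30776) = (-162 - 152)*(-1/30470) - 3934900*(-1/30776) = -314*(-1/30470) + 983725/7694 = 157/15235 + 983725/7694 = 14988258333/117218090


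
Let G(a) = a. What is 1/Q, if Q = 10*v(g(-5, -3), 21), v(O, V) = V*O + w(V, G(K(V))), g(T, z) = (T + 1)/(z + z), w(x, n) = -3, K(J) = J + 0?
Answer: 1/110 ≈ 0.0090909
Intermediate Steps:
K(J) = J
g(T, z) = (1 + T)/(2*z) (g(T, z) = (1 + T)/((2*z)) = (1 + T)*(1/(2*z)) = (1 + T)/(2*z))
v(O, V) = -3 + O*V (v(O, V) = V*O - 3 = O*V - 3 = -3 + O*V)
Q = 110 (Q = 10*(-3 + ((1/2)*(1 - 5)/(-3))*21) = 10*(-3 + ((1/2)*(-1/3)*(-4))*21) = 10*(-3 + (2/3)*21) = 10*(-3 + 14) = 10*11 = 110)
1/Q = 1/110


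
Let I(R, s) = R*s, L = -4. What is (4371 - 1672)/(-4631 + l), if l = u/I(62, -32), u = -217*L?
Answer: -43184/74103 ≈ -0.58276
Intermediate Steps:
u = 868 (u = -217*(-4) = 868)
l = -7/16 (l = 868/((62*(-32))) = 868/(-1984) = 868*(-1/1984) = -7/16 ≈ -0.43750)
(4371 - 1672)/(-4631 + l) = (4371 - 1672)/(-4631 - 7/16) = 2699/(-74103/16) = 2699*(-16/74103) = -43184/74103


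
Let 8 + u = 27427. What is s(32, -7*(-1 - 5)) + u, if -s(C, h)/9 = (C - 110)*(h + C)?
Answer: 79367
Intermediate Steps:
u = 27419 (u = -8 + 27427 = 27419)
s(C, h) = -9*(-110 + C)*(C + h) (s(C, h) = -9*(C - 110)*(h + C) = -9*(-110 + C)*(C + h))
s(32, -7*(-1 - 5)) + u = (-9*32**2 + 990*32 + 990*(-7*(-1 - 5)) - 9*32*(-7*(-1 - 5))) + 27419 = (-9*1024 + 31680 + 990*(-7*(-6)) - 9*32*(-7*(-6))) + 27419 = (-9216 + 31680 + 990*42 - 9*32*42) + 27419 = (-9216 + 31680 + 41580 - 12096) + 27419 = 51948 + 27419 = 79367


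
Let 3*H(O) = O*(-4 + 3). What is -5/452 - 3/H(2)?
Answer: 2029/452 ≈ 4.4889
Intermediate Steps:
H(O) = -O/3 (H(O) = (O*(-4 + 3))/3 = (O*(-1))/3 = (-O)/3 = -O/3)
-5/452 - 3/H(2) = -5/452 - 3/((-⅓*2)) = -5*1/452 - 3/(-⅔) = -5/452 - 3*(-3/2) = -5/452 + 9/2 = 2029/452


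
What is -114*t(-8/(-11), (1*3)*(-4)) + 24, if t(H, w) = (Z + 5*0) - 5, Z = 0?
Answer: 594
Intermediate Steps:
t(H, w) = -5 (t(H, w) = (0 + 5*0) - 5 = (0 + 0) - 5 = 0 - 5 = -5)
-114*t(-8/(-11), (1*3)*(-4)) + 24 = -114*(-5) + 24 = 570 + 24 = 594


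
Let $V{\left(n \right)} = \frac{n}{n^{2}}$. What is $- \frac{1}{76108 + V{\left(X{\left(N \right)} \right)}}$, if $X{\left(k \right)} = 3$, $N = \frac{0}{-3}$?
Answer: $- \frac{3}{228325} \approx -1.3139 \cdot 10^{-5}$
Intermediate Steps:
$N = 0$ ($N = 0 \left(- \frac{1}{3}\right) = 0$)
$V{\left(n \right)} = \frac{1}{n}$ ($V{\left(n \right)} = \frac{n}{n^{2}} = \frac{1}{n}$)
$- \frac{1}{76108 + V{\left(X{\left(N \right)} \right)}} = - \frac{1}{76108 + \frac{1}{3}} = - \frac{1}{\frac{228325}{3}} = \left(-1\right) \frac{3}{228325} = - \frac{3}{228325}$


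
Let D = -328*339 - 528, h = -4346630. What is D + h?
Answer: -4458350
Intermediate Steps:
D = -111720 (D = -111192 - 528 = -111720)
D + h = -111720 - 4346630 = -4458350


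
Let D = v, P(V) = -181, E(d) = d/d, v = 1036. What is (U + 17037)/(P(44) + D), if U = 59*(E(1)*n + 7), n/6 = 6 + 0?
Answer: 19574/855 ≈ 22.894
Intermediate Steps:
n = 36 (n = 6*(6 + 0) = 6*6 = 36)
E(d) = 1
D = 1036
U = 2537 (U = 59*(1*36 + 7) = 59*(36 + 7) = 59*43 = 2537)
(U + 17037)/(P(44) + D) = (2537 + 17037)/(-181 + 1036) = 19574/855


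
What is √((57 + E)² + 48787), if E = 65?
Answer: √63671 ≈ 252.33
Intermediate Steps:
√((57 + E)² + 48787) = √((57 + 65)² + 48787) = √(122² + 48787) = √(14884 + 48787) = √63671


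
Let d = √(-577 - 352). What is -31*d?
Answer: -31*I*√929 ≈ -944.86*I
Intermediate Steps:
d = I*√929 (d = √(-929) = I*√929 ≈ 30.479*I)
-31*d = -31*I*√929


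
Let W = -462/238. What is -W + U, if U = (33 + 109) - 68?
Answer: 1291/17 ≈ 75.941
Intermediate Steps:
W = -33/17 (W = -462*1/238 = -33/17 ≈ -1.9412)
U = 74 (U = 142 - 68 = 74)
-W + U = -1*(-33/17) + 74 = 33/17 + 74 = 1291/17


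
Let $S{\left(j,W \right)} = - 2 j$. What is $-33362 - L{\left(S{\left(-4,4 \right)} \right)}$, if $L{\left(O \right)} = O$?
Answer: $-33370$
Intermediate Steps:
$-33362 - L{\left(S{\left(-4,4 \right)} \right)} = -33362 - \left(-2\right) \left(-4\right) = -33362 - 8 = -33370$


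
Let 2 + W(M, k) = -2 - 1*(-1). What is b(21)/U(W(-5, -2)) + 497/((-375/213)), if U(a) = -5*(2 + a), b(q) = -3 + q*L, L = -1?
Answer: -35887/125 ≈ -287.10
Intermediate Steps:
W(M, k) = -3 (W(M, k) = -2 + (-2 - 1*(-1)) = -2 + (-2 + 1) = -2 - 1 = -3)
b(q) = -3 - q (b(q) = -3 + q*(-1) = -3 - q)
U(a) = -10 - 5*a
b(21)/U(W(-5, -2)) + 497/((-375/213)) = (-3 - 1*21)/(-10 - 5*(-3)) + 497/((-375/213)) = (-3 - 21)/(-10 + 15) + 497/((-375*1/213)) = -24/5 + 497/(-125/71) = -24*⅕ + 497*(-71/125) = -24/5 - 35287/125 = -35887/125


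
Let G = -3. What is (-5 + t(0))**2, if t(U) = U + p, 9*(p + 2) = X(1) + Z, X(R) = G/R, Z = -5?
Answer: 5041/81 ≈ 62.235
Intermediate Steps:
X(R) = -3/R
p = -26/9 (p = -2 + (-3/1 - 5)/9 = -2 + (-3*1 - 5)/9 = -2 + (-3 - 5)/9 = -2 + (1/9)*(-8) = -2 - 8/9 = -26/9 ≈ -2.8889)
t(U) = -26/9 + U (t(U) = U - 26/9 = -26/9 + U)
(-5 + t(0))**2 = (-5 + (-26/9 + 0))**2 = (-5 - 26/9)**2 = (-71/9)**2 = 5041/81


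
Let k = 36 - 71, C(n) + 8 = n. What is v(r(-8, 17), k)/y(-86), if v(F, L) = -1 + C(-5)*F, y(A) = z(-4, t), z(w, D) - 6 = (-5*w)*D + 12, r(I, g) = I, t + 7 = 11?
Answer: 103/98 ≈ 1.0510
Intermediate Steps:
t = 4 (t = -7 + 11 = 4)
C(n) = -8 + n
k = -35
z(w, D) = 18 - 5*D*w (z(w, D) = 6 + ((-5*w)*D + 12) = 6 + (-5*D*w + 12) = 6 + (12 - 5*D*w) = 18 - 5*D*w)
y(A) = 98 (y(A) = 18 - 5*4*(-4) = 18 + 80 = 98)
v(F, L) = -1 - 13*F (v(F, L) = -1 + (-8 - 5)*F = -1 - 13*F)
v(r(-8, 17), k)/y(-86) = (-1 - 13*(-8))/98 = (-1 + 104)*(1/98) = 103*(1/98) = 103/98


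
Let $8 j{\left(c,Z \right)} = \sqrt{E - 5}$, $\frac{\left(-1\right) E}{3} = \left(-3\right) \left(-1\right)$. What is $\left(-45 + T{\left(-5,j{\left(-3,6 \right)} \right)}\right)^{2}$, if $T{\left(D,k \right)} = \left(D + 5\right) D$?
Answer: $2025$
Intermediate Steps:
$E = -9$ ($E = - 3 \left(\left(-3\right) \left(-1\right)\right) = \left(-3\right) 3 = -9$)
$j{\left(c,Z \right)} = \frac{i \sqrt{14}}{8}$ ($j{\left(c,Z \right)} = \frac{\sqrt{-9 - 5}}{8} = \frac{\sqrt{-14}}{8} = \frac{i \sqrt{14}}{8}$)
$T{\left(D,k \right)} = D \left(5 + D\right)$ ($T{\left(D,k \right)} = \left(5 + D\right) D = D \left(5 + D\right)$)
$\left(-45 + T{\left(-5,j{\left(-3,6 \right)} \right)}\right)^{2} = \left(-45 - 5 \left(5 - 5\right)\right)^{2} = \left(-45 - 0\right)^{2} = \left(-45 + 0\right)^{2} = \left(-45\right)^{2} = 2025$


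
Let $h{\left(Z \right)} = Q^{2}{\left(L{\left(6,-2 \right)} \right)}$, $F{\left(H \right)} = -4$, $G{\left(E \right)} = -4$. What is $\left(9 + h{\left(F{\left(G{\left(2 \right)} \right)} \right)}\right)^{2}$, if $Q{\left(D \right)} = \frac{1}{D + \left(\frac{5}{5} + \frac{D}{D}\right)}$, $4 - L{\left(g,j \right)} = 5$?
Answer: $100$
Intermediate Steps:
$L{\left(g,j \right)} = -1$ ($L{\left(g,j \right)} = 4 - 5 = -1$)
$Q{\left(D \right)} = \frac{1}{2 + D}$ ($Q{\left(D \right)} = \frac{1}{D + \left(5 \cdot \frac{1}{5} + 1\right)} = \frac{1}{D + \left(1 + 1\right)} = \frac{1}{D + 2} = \frac{1}{2 + D}$)
$h{\left(Z \right)} = 1$ ($h{\left(Z \right)} = \left(\frac{1}{2 - 1}\right)^{2} = \left(1^{-1}\right)^{2} = 1^{2} = 1$)
$\left(9 + h{\left(F{\left(G{\left(2 \right)} \right)} \right)}\right)^{2} = \left(9 + 1\right)^{2} = 10^{2} = 100$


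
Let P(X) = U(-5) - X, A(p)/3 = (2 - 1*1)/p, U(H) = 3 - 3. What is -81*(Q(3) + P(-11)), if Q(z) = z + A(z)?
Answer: -1215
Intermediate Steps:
U(H) = 0
A(p) = 3/p (A(p) = 3*((2 - 1*1)/p) = 3*((2 - 1)/p) = 3*(1/p) = 3/p)
P(X) = -X (P(X) = 0 - X = -X)
Q(z) = z + 3/z
-81*(Q(3) + P(-11)) = -81*((3 + 3/3) - 1*(-11)) = -81*((3 + 3*(⅓)) + 11) = -81*((3 + 1) + 11) = -81*(4 + 11) = -81*15 = -1215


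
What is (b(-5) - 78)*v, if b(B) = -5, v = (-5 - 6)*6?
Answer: 5478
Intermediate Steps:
v = -66 (v = -11*6 = -66)
(b(-5) - 78)*v = (-5 - 78)*(-66) = -83*(-66) = 5478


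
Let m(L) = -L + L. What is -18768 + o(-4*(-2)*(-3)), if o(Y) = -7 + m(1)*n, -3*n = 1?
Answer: -18775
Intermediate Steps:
n = -⅓ (n = -⅓*1 = -⅓ ≈ -0.33333)
m(L) = 0
o(Y) = -7 (o(Y) = -7 + 0*(-⅓) = -7 + 0 = -7)
-18768 + o(-4*(-2)*(-3)) = -18768 - 7 = -18775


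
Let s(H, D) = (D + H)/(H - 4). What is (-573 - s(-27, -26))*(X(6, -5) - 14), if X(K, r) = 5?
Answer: 160344/31 ≈ 5172.4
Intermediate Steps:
s(H, D) = (D + H)/(-4 + H)
(-573 - s(-27, -26))*(X(6, -5) - 14) = (-573 - (-26 - 27)/(-4 - 27))*(5 - 14) = (-573 - (-53)/(-31))*(-9) = (-573 - (-1)*(-53)/31)*(-9) = (-573 - 1*53/31)*(-9) = (-573 - 53/31)*(-9) = -17816/31*(-9) = 160344/31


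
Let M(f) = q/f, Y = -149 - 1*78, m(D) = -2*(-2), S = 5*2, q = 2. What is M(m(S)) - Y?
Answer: 455/2 ≈ 227.50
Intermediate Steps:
S = 10
m(D) = 4
Y = -227 (Y = -149 - 78 = -227)
M(f) = 2/f
M(m(S)) - Y = 2/4 - 1*(-227) = 2*(1/4) + 227 = 1/2 + 227 = 455/2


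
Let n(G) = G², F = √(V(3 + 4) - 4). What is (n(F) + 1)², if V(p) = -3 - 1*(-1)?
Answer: 25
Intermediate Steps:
V(p) = -2 (V(p) = -3 + 1 = -2)
F = I*√6 (F = √(-2 - 4) = √(-6) = I*√6 ≈ 2.4495*I)
(n(F) + 1)² = ((I*√6)² + 1)² = (-6 + 1)² = (-5)² = 25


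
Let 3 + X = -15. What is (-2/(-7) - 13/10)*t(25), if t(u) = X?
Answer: 639/35 ≈ 18.257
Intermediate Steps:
X = -18 (X = -3 - 15 = -18)
t(u) = -18
(-2/(-7) - 13/10)*t(25) = (-2/(-7) - 13/10)*(-18) = (-2*(-⅐) - 13*⅒)*(-18) = (2/7 - 13/10)*(-18) = -71/70*(-18) = 639/35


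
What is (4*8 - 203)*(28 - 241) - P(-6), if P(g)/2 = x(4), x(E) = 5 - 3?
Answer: 36419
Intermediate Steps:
x(E) = 2
P(g) = 4 (P(g) = 2*2 = 4)
(4*8 - 203)*(28 - 241) - P(-6) = (4*8 - 203)*(28 - 241) - 1*4 = (32 - 203)*(-213) - 4 = -171*(-213) - 4 = 36423 - 4 = 36419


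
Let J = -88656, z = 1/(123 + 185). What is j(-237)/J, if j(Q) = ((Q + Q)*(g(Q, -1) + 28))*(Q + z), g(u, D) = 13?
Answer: -236430805/4551008 ≈ -51.951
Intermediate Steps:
z = 1/308 ≈ 0.0032468
j(Q) = 82*Q*(1/308 + Q) (j(Q) = ((Q + Q)*(13 + 28))*(Q + 1/308) = ((2*Q)*41)*(1/308 + Q) = (82*Q)*(1/308 + Q) = 82*Q*(1/308 + Q))
j(-237)/J = ((41/154)*(-237)*(1 + 308*(-237)))/(-88656) = ((41/154)*(-237)*(1 - 72996))*(-1/88656) = ((41/154)*(-237)*(-72995))*(-1/88656) = (709292415/154)*(-1/88656) = -236430805/4551008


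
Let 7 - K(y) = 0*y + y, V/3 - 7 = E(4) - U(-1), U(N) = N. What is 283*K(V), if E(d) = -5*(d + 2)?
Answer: 20659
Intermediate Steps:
E(d) = -10 - 5*d (E(d) = -5*(2 + d) = -10 - 5*d)
V = -66 (V = 21 + 3*((-10 - 5*4) - 1*(-1)) = 21 + 3*((-10 - 20) + 1) = 21 + 3*(-30 + 1) = 21 + 3*(-29) = 21 - 87 = -66)
K(y) = 7 - y (K(y) = 7 - (0*y + y) = 7 - (0 + y) = 7 - y)
283*K(V) = 283*(7 - 1*(-66)) = 283*(7 + 66) = 283*73 = 20659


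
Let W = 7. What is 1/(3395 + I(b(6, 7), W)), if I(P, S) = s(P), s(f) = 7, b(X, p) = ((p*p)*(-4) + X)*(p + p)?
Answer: 1/3402 ≈ 0.00029394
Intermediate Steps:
b(X, p) = 2*p*(X - 4*p**2) (b(X, p) = (p**2*(-4) + X)*(2*p) = (-4*p**2 + X)*(2*p) = (X - 4*p**2)*(2*p) = 2*p*(X - 4*p**2))
I(P, S) = 7
1/(3395 + I(b(6, 7), W)) = 1/(3395 + 7) = 1/3402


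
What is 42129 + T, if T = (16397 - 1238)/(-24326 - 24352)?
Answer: 683580101/16226 ≈ 42129.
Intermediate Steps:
T = -5053/16226 (T = 15159/(-48678) = 15159*(-1/48678) = -5053/16226 ≈ -0.31141)
42129 + T = 42129 - 5053/16226 = 683580101/16226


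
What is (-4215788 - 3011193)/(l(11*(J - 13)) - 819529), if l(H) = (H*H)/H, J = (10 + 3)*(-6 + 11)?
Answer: 7226981/818957 ≈ 8.8246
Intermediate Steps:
J = 65 (J = 13*5 = 65)
l(H) = H (l(H) = H**2/H = H)
(-4215788 - 3011193)/(l(11*(J - 13)) - 819529) = (-4215788 - 3011193)/(11*(65 - 13) - 819529) = -7226981/(11*52 - 819529) = -7226981/(572 - 819529) = -7226981/(-818957) = -7226981*(-1/818957) = 7226981/818957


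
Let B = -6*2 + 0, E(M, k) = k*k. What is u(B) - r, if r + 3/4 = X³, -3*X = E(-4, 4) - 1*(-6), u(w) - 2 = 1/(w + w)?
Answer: 85769/216 ≈ 397.08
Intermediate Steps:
E(M, k) = k²
B = -12 (B = -12 + 0 = -12)
u(w) = 2 + 1/(2*w) (u(w) = 2 + 1/(w + w) = 2 + 1/(2*w))
X = -22/3 (X = -(4² - 1*(-6))/3 = -(16 + 6)/3 = -⅓*22 = -22/3 ≈ -7.3333)
r = -42673/108 (r = -¾ + (-22/3)³ = -¾ - 10648/27 = -42673/108 ≈ -395.12)
u(B) - r = (2 + (½)/(-12)) - 1*(-42673/108) = (2 + (½)*(-1/12)) + 42673/108 = (2 - 1/24) + 42673/108 = 47/24 + 42673/108 = 85769/216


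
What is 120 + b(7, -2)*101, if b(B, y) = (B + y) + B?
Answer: 1332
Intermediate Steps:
b(B, y) = y + 2*B
120 + b(7, -2)*101 = 120 + (-2 + 2*7)*101 = 120 + (-2 + 14)*101 = 120 + 12*101 = 120 + 1212 = 1332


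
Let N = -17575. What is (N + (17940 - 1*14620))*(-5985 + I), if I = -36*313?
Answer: 245941515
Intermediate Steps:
I = -11268
(N + (17940 - 1*14620))*(-5985 + I) = (-17575 + (17940 - 1*14620))*(-5985 - 11268) = (-17575 + (17940 - 14620))*(-17253) = (-17575 + 3320)*(-17253) = -14255*(-17253) = 245941515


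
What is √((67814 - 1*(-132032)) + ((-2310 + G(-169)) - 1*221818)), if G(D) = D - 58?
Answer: I*√24509 ≈ 156.55*I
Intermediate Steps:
G(D) = -58 + D
√((67814 - 1*(-132032)) + ((-2310 + G(-169)) - 1*221818)) = √((67814 - 1*(-132032)) + ((-2310 + (-58 - 169)) - 1*221818)) = √((67814 + 132032) + ((-2310 - 227) - 221818)) = √(199846 + (-2537 - 221818)) = √(199846 - 224355) = √(-24509) = I*√24509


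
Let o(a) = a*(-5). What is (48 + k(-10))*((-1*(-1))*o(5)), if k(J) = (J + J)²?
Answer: -11200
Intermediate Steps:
o(a) = -5*a
k(J) = 4*J² (k(J) = (2*J)² = 4*J²)
(48 + k(-10))*((-1*(-1))*o(5)) = (48 + 4*(-10)²)*((-1*(-1))*(-5*5)) = (48 + 4*100)*(1*(-25)) = (48 + 400)*(-25) = 448*(-25) = -11200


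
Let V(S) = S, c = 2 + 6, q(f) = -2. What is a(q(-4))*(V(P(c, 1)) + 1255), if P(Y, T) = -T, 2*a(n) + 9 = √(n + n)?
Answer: -5643 + 1254*I ≈ -5643.0 + 1254.0*I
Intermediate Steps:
c = 8
a(n) = -9/2 + √2*√n/2 (a(n) = -9/2 + √(n + n)/2 = -9/2 + √(2*n)/2 = -9/2 + (√2*√n)/2 = -9/2 + √2*√n/2)
a(q(-4))*(V(P(c, 1)) + 1255) = (-9/2 + √2*√(-2)/2)*(-1*1 + 1255) = (-9/2 + √2*(I*√2)/2)*(-1 + 1255) = (-9/2 + I)*1254 = -5643 + 1254*I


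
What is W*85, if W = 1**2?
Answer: 85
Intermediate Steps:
W = 1
W*85 = 1*85 = 85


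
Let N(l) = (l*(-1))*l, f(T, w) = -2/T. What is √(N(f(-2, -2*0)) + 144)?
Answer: √143 ≈ 11.958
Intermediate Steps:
N(l) = -l² (N(l) = (-l)*l = -l²)
√(N(f(-2, -2*0)) + 144) = √(-(-2/(-2))² + 144) = √(-(-2*(-½))² + 144) = √(-1*1² + 144) = √(-1*1 + 144) = √(-1 + 144) = √143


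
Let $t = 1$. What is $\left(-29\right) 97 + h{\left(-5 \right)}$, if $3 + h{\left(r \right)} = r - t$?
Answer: $-2822$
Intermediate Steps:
$h{\left(r \right)} = -4 + r$ ($h{\left(r \right)} = -3 + \left(r - 1\right) = -3 + \left(-1 + r\right) = -4 + r$)
$\left(-29\right) 97 + h{\left(-5 \right)} = \left(-29\right) 97 - 9 = -2813 - 9 = -2822$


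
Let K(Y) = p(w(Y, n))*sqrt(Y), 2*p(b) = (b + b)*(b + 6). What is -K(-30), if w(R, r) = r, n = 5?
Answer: -55*I*sqrt(30) ≈ -301.25*I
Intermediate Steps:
p(b) = b*(6 + b) (p(b) = ((b + b)*(b + 6))/2 = ((2*b)*(6 + b))/2 = (2*b*(6 + b))/2 = b*(6 + b))
K(Y) = 55*sqrt(Y) (K(Y) = (5*(6 + 5))*sqrt(Y) = (5*11)*sqrt(Y) = 55*sqrt(Y))
-K(-30) = -55*sqrt(-30) = -55*I*sqrt(30)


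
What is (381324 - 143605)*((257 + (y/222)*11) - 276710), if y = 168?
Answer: -2431497618707/37 ≈ -6.5716e+10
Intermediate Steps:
(381324 - 143605)*((257 + (y/222)*11) - 276710) = (381324 - 143605)*((257 + (168/222)*11) - 276710) = 237719*((257 + (168*(1/222))*11) - 276710) = 237719*((257 + (28/37)*11) - 276710) = 237719*((257 + 308/37) - 276710) = 237719*(9817/37 - 276710) = 237719*(-10228453/37) = -2431497618707/37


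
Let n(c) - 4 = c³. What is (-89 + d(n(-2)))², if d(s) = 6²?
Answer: 2809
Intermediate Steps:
n(c) = 4 + c³
d(s) = 36
(-89 + d(n(-2)))² = (-89 + 36)² = (-53)² = 2809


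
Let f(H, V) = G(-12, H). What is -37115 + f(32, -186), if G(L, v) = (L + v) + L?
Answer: -37107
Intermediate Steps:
G(L, v) = v + 2*L
f(H, V) = -24 + H (f(H, V) = H + 2*(-12) = H - 24 = -24 + H)
-37115 + f(32, -186) = -37115 + (-24 + 32) = -37115 + 8 = -37107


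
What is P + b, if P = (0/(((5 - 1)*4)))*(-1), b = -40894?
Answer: -40894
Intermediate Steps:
P = 0 (P = (0/((4*4)))*(-1) = (0/16)*(-1) = (0*(1/16))*(-1) = 0*(-1) = 0)
P + b = 0 - 40894 = -40894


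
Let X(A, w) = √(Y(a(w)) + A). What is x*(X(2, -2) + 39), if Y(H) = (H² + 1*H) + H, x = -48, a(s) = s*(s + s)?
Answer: -1872 - 48*√82 ≈ -2306.7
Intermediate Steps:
a(s) = 2*s² (a(s) = s*(2*s) = 2*s²)
Y(H) = H² + 2*H (Y(H) = (H² + H) + H = (H + H²) + H = H² + 2*H)
X(A, w) = √(A + 2*w²*(2 + 2*w²)) (X(A, w) = √((2*w²)*(2 + 2*w²) + A) = √(2*w²*(2 + 2*w²) + A) = √(A + 2*w²*(2 + 2*w²)))
x*(X(2, -2) + 39) = -48*(√(2 + 4*(-2)²*(1 + (-2)²)) + 39) = -48*(√(2 + 4*4*(1 + 4)) + 39) = -48*(√(2 + 4*4*5) + 39) = -48*(√(2 + 80) + 39) = -48*(√82 + 39) = -48*(39 + √82) = -1872 - 48*√82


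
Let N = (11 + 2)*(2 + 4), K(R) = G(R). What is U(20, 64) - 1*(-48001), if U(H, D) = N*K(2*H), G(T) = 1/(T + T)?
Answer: 1920079/40 ≈ 48002.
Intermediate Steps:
G(T) = 1/(2*T)
K(R) = 1/(2*R)
N = 78 (N = 13*6 = 78)
U(H, D) = 39/(2*H) (U(H, D) = 78*(1/(2*((2*H)))) = 78*((1/(2*H))/2) = 78*(1/(4*H)) = 39/(2*H))
U(20, 64) - 1*(-48001) = (39/2)/20 - 1*(-48001) = (39/2)*(1/20) + 48001 = 39/40 + 48001 = 1920079/40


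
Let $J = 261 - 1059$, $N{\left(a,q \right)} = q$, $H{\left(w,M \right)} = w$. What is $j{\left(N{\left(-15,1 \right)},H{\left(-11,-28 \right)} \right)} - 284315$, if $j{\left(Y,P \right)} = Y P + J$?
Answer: $-285124$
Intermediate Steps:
$J = -798$
$j{\left(Y,P \right)} = -798 + P Y$ ($j{\left(Y,P \right)} = Y P - 798 = P Y - 798 = -798 + P Y$)
$j{\left(N{\left(-15,1 \right)},H{\left(-11,-28 \right)} \right)} - 284315 = \left(-798 - 11\right) - 284315 = -809 - 284315 = -285124$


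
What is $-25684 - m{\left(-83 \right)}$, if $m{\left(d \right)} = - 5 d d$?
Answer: $8761$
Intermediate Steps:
$m{\left(d \right)} = - 5 d^{2}$
$-25684 - m{\left(-83 \right)} = -25684 - - 5 \left(-83\right)^{2} = -25684 - \left(-5\right) 6889 = -25684 - -34445 = -25684 + 34445 = 8761$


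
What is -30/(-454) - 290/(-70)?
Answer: 6688/1589 ≈ 4.2089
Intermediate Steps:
-30/(-454) - 290/(-70) = -30*(-1/454) - 290*(-1/70) = 15/227 + 29/7 = 6688/1589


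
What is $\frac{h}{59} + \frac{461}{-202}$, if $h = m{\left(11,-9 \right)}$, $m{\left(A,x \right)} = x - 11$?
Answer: $- \frac{31239}{11918} \approx -2.6212$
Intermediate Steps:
$m{\left(A,x \right)} = -11 + x$ ($m{\left(A,x \right)} = x - 11 = -11 + x$)
$h = -20$ ($h = -11 - 9 = -20$)
$\frac{h}{59} + \frac{461}{-202} = - \frac{20}{59} + \frac{461}{-202} = \left(-20\right) \frac{1}{59} + 461 \left(- \frac{1}{202}\right) = - \frac{20}{59} - \frac{461}{202} = - \frac{31239}{11918}$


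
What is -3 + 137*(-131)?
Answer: -17950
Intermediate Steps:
-3 + 137*(-131) = -3 - 17947 = -17950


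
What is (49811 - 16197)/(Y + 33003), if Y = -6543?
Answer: 343/270 ≈ 1.2704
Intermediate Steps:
(49811 - 16197)/(Y + 33003) = (49811 - 16197)/(-6543 + 33003) = 33614/26460 = 33614*(1/26460) = 343/270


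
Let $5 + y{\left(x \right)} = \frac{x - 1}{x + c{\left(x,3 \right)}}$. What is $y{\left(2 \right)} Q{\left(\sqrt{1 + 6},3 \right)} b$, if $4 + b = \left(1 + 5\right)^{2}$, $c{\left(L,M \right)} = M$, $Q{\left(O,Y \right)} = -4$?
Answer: $\frac{3072}{5} \approx 614.4$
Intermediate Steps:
$y{\left(x \right)} = -5 + \frac{-1 + x}{3 + x}$ ($y{\left(x \right)} = -5 + \frac{x - 1}{x + 3} = -5 + \frac{-1 + x}{3 + x}$)
$b = 32$ ($b = -4 + \left(1 + 5\right)^{2} = -4 + 6^{2} = -4 + 36 = 32$)
$y{\left(2 \right)} Q{\left(\sqrt{1 + 6},3 \right)} b = \frac{4 \left(-4 - 2\right)}{3 + 2} \left(-4\right) 32 = \frac{4 \left(-4 - 2\right)}{5} \left(-4\right) 32 = 4 \cdot \frac{1}{5} \left(-6\right) \left(-4\right) 32 = \left(- \frac{24}{5}\right) \left(-4\right) 32 = \frac{96}{5} \cdot 32 = \frac{3072}{5}$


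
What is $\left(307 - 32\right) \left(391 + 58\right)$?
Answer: $123475$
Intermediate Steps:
$\left(307 - 32\right) \left(391 + 58\right) = 275 \cdot 449 = 123475$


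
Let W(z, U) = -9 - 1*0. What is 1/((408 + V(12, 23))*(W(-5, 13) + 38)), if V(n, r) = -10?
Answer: 1/11542 ≈ 8.6640e-5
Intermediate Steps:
W(z, U) = -9 (W(z, U) = -9 + 0 = -9)
1/((408 + V(12, 23))*(W(-5, 13) + 38)) = 1/((408 - 10)*(-9 + 38)) = 1/(398*29) = 1/11542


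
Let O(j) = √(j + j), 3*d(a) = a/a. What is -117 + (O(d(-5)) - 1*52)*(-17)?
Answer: 767 - 17*√6/3 ≈ 753.12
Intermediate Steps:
d(a) = ⅓ (d(a) = (a/a)/3 = (⅓)*1 = ⅓)
O(j) = √2*√j (O(j) = √(2*j) = √2*√j)
-117 + (O(d(-5)) - 1*52)*(-17) = -117 + (√2*√(⅓) - 1*52)*(-17) = -117 + (√2*(√3/3) - 52)*(-17) = -117 + (√6/3 - 52)*(-17) = -117 + (-52 + √6/3)*(-17) = -117 + (884 - 17*√6/3) = 767 - 17*√6/3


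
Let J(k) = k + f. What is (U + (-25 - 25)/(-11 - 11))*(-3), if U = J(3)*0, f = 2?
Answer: -75/11 ≈ -6.8182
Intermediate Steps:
J(k) = 2 + k (J(k) = k + 2 = 2 + k)
U = 0 (U = (2 + 3)*0 = 5*0 = 0)
(U + (-25 - 25)/(-11 - 11))*(-3) = (0 + (-25 - 25)/(-11 - 11))*(-3) = (0 - 50/(-22))*(-3) = (0 - 50*(-1/22))*(-3) = (0 + 25/11)*(-3) = (25/11)*(-3) = -75/11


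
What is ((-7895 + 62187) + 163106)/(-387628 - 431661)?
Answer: -217398/819289 ≈ -0.26535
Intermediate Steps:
((-7895 + 62187) + 163106)/(-387628 - 431661) = (54292 + 163106)/(-819289) = 217398*(-1/819289) = -217398/819289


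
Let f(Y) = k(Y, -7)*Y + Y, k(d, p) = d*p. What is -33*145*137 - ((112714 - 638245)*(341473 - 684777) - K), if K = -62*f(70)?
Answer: -180415427709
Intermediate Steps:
f(Y) = Y - 7*Y**2 (f(Y) = (Y*(-7))*Y + Y = (-7*Y)*Y + Y = -7*Y**2 + Y = Y - 7*Y**2)
K = 2122260 (K = -4340*(1 - 7*70) = -4340*(1 - 490) = -4340*(-489) = -62*(-34230) = 2122260)
-33*145*137 - ((112714 - 638245)*(341473 - 684777) - K) = -33*145*137 - ((112714 - 638245)*(341473 - 684777) - 1*2122260) = -4785*137 - (-525531*(-343304) - 2122260) = -655545 - (180416894424 - 2122260) = -655545 - 1*180414772164 = -655545 - 180414772164 = -180415427709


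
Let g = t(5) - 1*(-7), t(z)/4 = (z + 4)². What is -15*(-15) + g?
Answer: 556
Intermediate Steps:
t(z) = 4*(4 + z)² (t(z) = 4*(z + 4)² = 4*(4 + z)²)
g = 331 (g = 4*(4 + 5)² - 1*(-7) = 4*9² + 7 = 4*81 + 7 = 324 + 7 = 331)
-15*(-15) + g = -15*(-15) + 331 = 225 + 331 = 556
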